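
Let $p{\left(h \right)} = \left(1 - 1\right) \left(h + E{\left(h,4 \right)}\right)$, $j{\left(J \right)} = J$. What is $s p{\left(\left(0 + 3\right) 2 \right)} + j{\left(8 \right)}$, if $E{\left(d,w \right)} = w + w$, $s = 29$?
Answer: $8$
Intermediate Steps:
$E{\left(d,w \right)} = 2 w$
$p{\left(h \right)} = 0$ ($p{\left(h \right)} = \left(1 - 1\right) \left(h + 2 \cdot 4\right) = 0 \left(h + 8\right) = 0 \left(8 + h\right) = 0$)
$s p{\left(\left(0 + 3\right) 2 \right)} + j{\left(8 \right)} = 29 \cdot 0 + 8 = 0 + 8 = 8$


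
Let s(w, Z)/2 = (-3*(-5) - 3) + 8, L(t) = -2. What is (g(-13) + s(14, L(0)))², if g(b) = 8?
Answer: 2304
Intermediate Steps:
s(w, Z) = 40 (s(w, Z) = 2*((-3*(-5) - 3) + 8) = 2*((15 - 3) + 8) = 2*(12 + 8) = 2*20 = 40)
(g(-13) + s(14, L(0)))² = (8 + 40)² = 48² = 2304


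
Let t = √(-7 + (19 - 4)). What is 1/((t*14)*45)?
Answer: √2/2520 ≈ 0.00056120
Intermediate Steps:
t = 2*√2 (t = √(-7 + 15) = √8 = 2*√2 ≈ 2.8284)
1/((t*14)*45) = 1/(((2*√2)*14)*45) = 1/((28*√2)*45) = 1/(1260*√2) = √2/2520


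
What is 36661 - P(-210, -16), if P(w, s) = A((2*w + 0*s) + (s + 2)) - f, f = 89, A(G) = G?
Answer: 37184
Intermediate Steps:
P(w, s) = -87 + s + 2*w (P(w, s) = ((2*w + 0*s) + (s + 2)) - 1*89 = ((2*w + 0) + (2 + s)) - 89 = (2*w + (2 + s)) - 89 = (2 + s + 2*w) - 89 = -87 + s + 2*w)
36661 - P(-210, -16) = 36661 - (-87 - 16 + 2*(-210)) = 36661 - (-87 - 16 - 420) = 36661 - 1*(-523) = 36661 + 523 = 37184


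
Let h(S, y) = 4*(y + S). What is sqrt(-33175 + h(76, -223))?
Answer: I*sqrt(33763) ≈ 183.75*I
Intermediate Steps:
h(S, y) = 4*S + 4*y (h(S, y) = 4*(S + y) = 4*S + 4*y)
sqrt(-33175 + h(76, -223)) = sqrt(-33175 + (4*76 + 4*(-223))) = sqrt(-33175 + (304 - 892)) = sqrt(-33175 - 588) = sqrt(-33763) = I*sqrt(33763)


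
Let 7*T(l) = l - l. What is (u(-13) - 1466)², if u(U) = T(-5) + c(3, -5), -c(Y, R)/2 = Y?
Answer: 2166784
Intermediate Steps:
c(Y, R) = -2*Y
T(l) = 0 (T(l) = (l - l)/7 = (⅐)*0 = 0)
u(U) = -6 (u(U) = 0 - 2*3 = 0 - 6 = -6)
(u(-13) - 1466)² = (-6 - 1466)² = (-1472)² = 2166784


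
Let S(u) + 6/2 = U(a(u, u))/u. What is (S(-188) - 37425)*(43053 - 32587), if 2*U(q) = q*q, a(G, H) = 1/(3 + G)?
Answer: -2520453312871633/6434300 ≈ -3.9172e+8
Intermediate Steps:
U(q) = q²/2 (U(q) = (q*q)/2 = q²/2)
S(u) = -3 + 1/(2*u*(3 + u)²) (S(u) = -3 + ((1/(3 + u))²/2)/u = -3 + (1/(2*(3 + u)²))/u = -3 + 1/(2*u*(3 + u)²))
(S(-188) - 37425)*(43053 - 32587) = ((-3 + (½)/(-188*(3 - 188)²)) - 37425)*(43053 - 32587) = ((-3 + (½)*(-1/188)/(-185)²) - 37425)*10466 = ((-3 + (½)*(-1/188)*(1/34225)) - 37425)*10466 = ((-3 - 1/12868600) - 37425)*10466 = (-38605801/12868600 - 37425)*10466 = -481645960801/12868600*10466 = -2520453312871633/6434300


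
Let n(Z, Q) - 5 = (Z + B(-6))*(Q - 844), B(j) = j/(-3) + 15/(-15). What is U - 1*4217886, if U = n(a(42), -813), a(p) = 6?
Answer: -4229480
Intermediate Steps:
B(j) = -1 - j/3 (B(j) = j*(-⅓) + 15*(-1/15) = -j/3 - 1 = -1 - j/3)
n(Z, Q) = 5 + (1 + Z)*(-844 + Q) (n(Z, Q) = 5 + (Z + (-1 - ⅓*(-6)))*(Q - 844) = 5 + (Z + (-1 + 2))*(-844 + Q) = 5 + (Z + 1)*(-844 + Q) = 5 + (1 + Z)*(-844 + Q))
U = -11594 (U = -839 - 813 - 844*6 - 813*6 = -839 - 813 - 5064 - 4878 = -11594)
U - 1*4217886 = -11594 - 1*4217886 = -11594 - 4217886 = -4229480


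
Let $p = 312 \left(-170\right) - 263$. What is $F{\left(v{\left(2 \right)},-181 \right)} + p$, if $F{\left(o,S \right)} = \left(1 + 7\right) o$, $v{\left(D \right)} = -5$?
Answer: $-53343$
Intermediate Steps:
$F{\left(o,S \right)} = 8 o$
$p = -53303$ ($p = -53040 - 263 = -53303$)
$F{\left(v{\left(2 \right)},-181 \right)} + p = 8 \left(-5\right) - 53303 = -40 - 53303 = -53343$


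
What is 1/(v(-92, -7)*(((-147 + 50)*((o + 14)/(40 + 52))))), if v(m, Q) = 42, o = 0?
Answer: -23/14259 ≈ -0.0016130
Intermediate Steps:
1/(v(-92, -7)*(((-147 + 50)*((o + 14)/(40 + 52))))) = 1/(42*(((-147 + 50)*((0 + 14)/(40 + 52))))) = 1/(42*((-1358/92))) = 1/(42*((-97*7/46))) = 1/(42*(-679/46)) = (1/42)*(-46/679) = -23/14259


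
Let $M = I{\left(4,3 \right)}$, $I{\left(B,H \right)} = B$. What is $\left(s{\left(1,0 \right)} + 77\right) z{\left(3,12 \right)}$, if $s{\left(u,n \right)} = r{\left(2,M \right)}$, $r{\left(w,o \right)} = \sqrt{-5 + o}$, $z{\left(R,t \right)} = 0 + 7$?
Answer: $539 + 7 i \approx 539.0 + 7.0 i$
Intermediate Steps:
$z{\left(R,t \right)} = 7$
$M = 4$
$s{\left(u,n \right)} = i$ ($s{\left(u,n \right)} = \sqrt{-5 + 4} = \sqrt{-1} = i$)
$\left(s{\left(1,0 \right)} + 77\right) z{\left(3,12 \right)} = \left(i + 77\right) 7 = \left(77 + i\right) 7 = 539 + 7 i$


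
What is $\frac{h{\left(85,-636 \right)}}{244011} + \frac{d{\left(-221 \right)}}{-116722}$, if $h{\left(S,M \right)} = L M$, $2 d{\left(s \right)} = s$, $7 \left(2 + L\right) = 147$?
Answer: $- \frac{54255115}{1116919684} \approx -0.048576$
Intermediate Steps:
$L = 19$ ($L = -2 + \frac{1}{7} \cdot 147 = -2 + 21 = 19$)
$d{\left(s \right)} = \frac{s}{2}$
$h{\left(S,M \right)} = 19 M$
$\frac{h{\left(85,-636 \right)}}{244011} + \frac{d{\left(-221 \right)}}{-116722} = \frac{19 \left(-636\right)}{244011} + \frac{\frac{1}{2} \left(-221\right)}{-116722} = \left(-12084\right) \frac{1}{244011} - - \frac{13}{13732} = - \frac{4028}{81337} + \frac{13}{13732} = - \frac{54255115}{1116919684}$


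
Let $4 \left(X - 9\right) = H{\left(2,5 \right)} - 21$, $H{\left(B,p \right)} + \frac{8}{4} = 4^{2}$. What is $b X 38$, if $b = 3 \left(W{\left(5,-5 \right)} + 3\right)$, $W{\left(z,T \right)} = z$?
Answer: $6612$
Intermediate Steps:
$H{\left(B,p \right)} = 14$ ($H{\left(B,p \right)} = -2 + 4^{2} = -2 + 16 = 14$)
$X = \frac{29}{4}$ ($X = 9 + \frac{14 - 21}{4} = 9 + \frac{1}{4} \left(-7\right) = 9 - \frac{7}{4} = \frac{29}{4} \approx 7.25$)
$b = 24$ ($b = 3 \left(5 + 3\right) = 3 \cdot 8 = 24$)
$b X 38 = 24 \cdot \frac{29}{4} \cdot 38 = 174 \cdot 38 = 6612$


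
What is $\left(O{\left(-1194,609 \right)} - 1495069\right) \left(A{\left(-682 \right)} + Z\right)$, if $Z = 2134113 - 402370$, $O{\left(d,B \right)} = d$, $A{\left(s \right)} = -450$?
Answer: $-2590469658059$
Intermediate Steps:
$Z = 1731743$ ($Z = 2134113 - 402370 = 1731743$)
$\left(O{\left(-1194,609 \right)} - 1495069\right) \left(A{\left(-682 \right)} + Z\right) = \left(-1194 - 1495069\right) \left(-450 + 1731743\right) = \left(-1496263\right) 1731293 = -2590469658059$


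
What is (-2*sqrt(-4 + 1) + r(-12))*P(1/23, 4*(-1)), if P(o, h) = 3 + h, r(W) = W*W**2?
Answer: 1728 + 2*I*sqrt(3) ≈ 1728.0 + 3.4641*I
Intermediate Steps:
r(W) = W**3
(-2*sqrt(-4 + 1) + r(-12))*P(1/23, 4*(-1)) = (-2*sqrt(-4 + 1) + (-12)**3)*(3 + 4*(-1)) = (-2*I*sqrt(3) - 1728)*(3 - 4) = (-2*I*sqrt(3) - 1728)*(-1) = (-1728 - 2*I*sqrt(3))*(-1) = 1728 + 2*I*sqrt(3)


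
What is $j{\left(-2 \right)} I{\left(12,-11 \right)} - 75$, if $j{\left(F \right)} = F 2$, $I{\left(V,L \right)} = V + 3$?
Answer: $-135$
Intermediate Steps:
$I{\left(V,L \right)} = 3 + V$
$j{\left(F \right)} = 2 F$
$j{\left(-2 \right)} I{\left(12,-11 \right)} - 75 = 2 \left(-2\right) \left(3 + 12\right) - 75 = \left(-4\right) 15 - 75 = -60 - 75 = -135$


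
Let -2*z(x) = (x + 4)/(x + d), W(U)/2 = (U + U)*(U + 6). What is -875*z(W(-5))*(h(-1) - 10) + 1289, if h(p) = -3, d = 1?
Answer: -66509/19 ≈ -3500.5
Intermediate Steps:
W(U) = 4*U*(6 + U) (W(U) = 2*((U + U)*(U + 6)) = 2*((2*U)*(6 + U)) = 2*(2*U*(6 + U)) = 4*U*(6 + U))
z(x) = -(4 + x)/(2*(1 + x)) (z(x) = -(x + 4)/(2*(x + 1)) = -(4 + x)/(2*(1 + x)))
-875*z(W(-5))*(h(-1) - 10) + 1289 = -875*(-4 - 4*(-5)*(6 - 5))/(2*(1 + 4*(-5)*(6 - 5)))*(-3 - 10) + 1289 = -875*(-4 - 4*(-5))/(2*(1 + 4*(-5)*1))*(-13) + 1289 = -875*(-4 - 1*(-20))/(2*(1 - 20))*(-13) + 1289 = -875*(½)*(-4 + 20)/(-19)*(-13) + 1289 = -875*(½)*(-1/19)*16*(-13) + 1289 = -(-7000)*(-13)/19 + 1289 = -875*104/19 + 1289 = -91000/19 + 1289 = -66509/19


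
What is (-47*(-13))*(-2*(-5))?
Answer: 6110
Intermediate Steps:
(-47*(-13))*(-2*(-5)) = 611*10 = 6110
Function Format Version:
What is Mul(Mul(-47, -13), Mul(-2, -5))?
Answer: 6110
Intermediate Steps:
Mul(Mul(-47, -13), Mul(-2, -5)) = Mul(611, 10) = 6110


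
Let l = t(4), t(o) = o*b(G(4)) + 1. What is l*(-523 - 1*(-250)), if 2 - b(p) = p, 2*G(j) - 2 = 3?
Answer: 273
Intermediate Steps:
G(j) = 5/2 (G(j) = 1 + (½)*3 = 1 + 3/2 = 5/2)
b(p) = 2 - p
t(o) = 1 - o/2 (t(o) = o*(2 - 1*5/2) + 1 = o*(2 - 5/2) + 1 = o*(-½) + 1 = -o/2 + 1 = 1 - o/2)
l = -1 (l = 1 - ½*4 = 1 - 2 = -1)
l*(-523 - 1*(-250)) = -(-523 - 1*(-250)) = -(-523 + 250) = -1*(-273) = 273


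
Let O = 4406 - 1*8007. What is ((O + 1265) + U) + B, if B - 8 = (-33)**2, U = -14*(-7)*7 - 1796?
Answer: -2349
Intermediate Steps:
O = -3601 (O = 4406 - 8007 = -3601)
U = -1110 (U = 98*7 - 1796 = 686 - 1796 = -1110)
B = 1097 (B = 8 + (-33)**2 = 8 + 1089 = 1097)
((O + 1265) + U) + B = ((-3601 + 1265) - 1110) + 1097 = (-2336 - 1110) + 1097 = -3446 + 1097 = -2349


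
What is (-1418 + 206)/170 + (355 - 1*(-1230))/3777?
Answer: -2154137/321045 ≈ -6.7098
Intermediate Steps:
(-1418 + 206)/170 + (355 - 1*(-1230))/3777 = -1212*1/170 + (355 + 1230)*(1/3777) = -606/85 + 1585*(1/3777) = -606/85 + 1585/3777 = -2154137/321045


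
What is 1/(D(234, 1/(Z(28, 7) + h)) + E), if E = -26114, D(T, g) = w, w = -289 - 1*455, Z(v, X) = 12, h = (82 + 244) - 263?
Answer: -1/26858 ≈ -3.7233e-5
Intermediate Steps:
h = 63 (h = 326 - 263 = 63)
w = -744 (w = -289 - 455 = -744)
D(T, g) = -744
1/(D(234, 1/(Z(28, 7) + h)) + E) = 1/(-744 - 26114) = 1/(-26858) = -1/26858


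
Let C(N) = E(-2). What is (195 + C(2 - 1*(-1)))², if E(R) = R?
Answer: 37249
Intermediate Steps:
C(N) = -2
(195 + C(2 - 1*(-1)))² = (195 - 2)² = 193² = 37249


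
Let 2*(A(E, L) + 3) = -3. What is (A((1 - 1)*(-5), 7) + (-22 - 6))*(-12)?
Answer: 390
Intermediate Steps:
A(E, L) = -9/2 (A(E, L) = -3 + (½)*(-3) = -3 - 3/2 = -9/2)
(A((1 - 1)*(-5), 7) + (-22 - 6))*(-12) = (-9/2 + (-22 - 6))*(-12) = (-9/2 - 28)*(-12) = -65/2*(-12) = 390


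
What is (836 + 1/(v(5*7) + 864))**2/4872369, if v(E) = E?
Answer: 564849949225/3937853498169 ≈ 0.14344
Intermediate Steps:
(836 + 1/(v(5*7) + 864))**2/4872369 = (836 + 1/(5*7 + 864))**2/4872369 = (836 + 1/(35 + 864))**2*(1/4872369) = (836 + 1/899)**2*(1/4872369) = (751565/899)**2*(1/4872369) = (564849949225/808201)*(1/4872369) = 564849949225/3937853498169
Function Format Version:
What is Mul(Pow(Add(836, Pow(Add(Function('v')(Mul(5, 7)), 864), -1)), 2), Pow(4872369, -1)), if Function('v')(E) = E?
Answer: Rational(564849949225, 3937853498169) ≈ 0.14344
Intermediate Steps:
Mul(Pow(Add(836, Pow(Add(Function('v')(Mul(5, 7)), 864), -1)), 2), Pow(4872369, -1)) = Mul(Pow(Add(836, Pow(Add(Mul(5, 7), 864), -1)), 2), Pow(4872369, -1)) = Mul(Pow(Add(836, Pow(Add(35, 864), -1)), 2), Rational(1, 4872369)) = Mul(Pow(Add(836, Pow(899, -1)), 2), Rational(1, 4872369)) = Mul(Pow(Add(836, Rational(1, 899)), 2), Rational(1, 4872369)) = Mul(Pow(Rational(751565, 899), 2), Rational(1, 4872369)) = Mul(Rational(564849949225, 808201), Rational(1, 4872369)) = Rational(564849949225, 3937853498169)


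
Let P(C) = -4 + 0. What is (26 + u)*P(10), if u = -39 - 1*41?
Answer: 216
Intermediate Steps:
P(C) = -4
u = -80 (u = -39 - 41 = -80)
(26 + u)*P(10) = (26 - 80)*(-4) = -54*(-4) = 216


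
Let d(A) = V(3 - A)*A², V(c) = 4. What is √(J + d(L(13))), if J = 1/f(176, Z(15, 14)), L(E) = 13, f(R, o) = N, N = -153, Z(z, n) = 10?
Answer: √1758259/51 ≈ 26.000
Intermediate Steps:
f(R, o) = -153
d(A) = 4*A²
J = -1/153 (J = 1/(-153) = -1/153 ≈ -0.0065359)
√(J + d(L(13))) = √(-1/153 + 4*13²) = √(-1/153 + 4*169) = √(-1/153 + 676) = √(103427/153) = √1758259/51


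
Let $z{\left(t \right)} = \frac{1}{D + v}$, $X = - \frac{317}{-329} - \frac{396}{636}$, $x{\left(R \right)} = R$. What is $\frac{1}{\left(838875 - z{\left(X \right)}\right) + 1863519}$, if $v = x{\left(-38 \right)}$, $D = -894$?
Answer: $\frac{932}{2518631209} \approx 3.7004 \cdot 10^{-7}$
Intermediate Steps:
$v = -38$
$X = \frac{5944}{17437}$ ($X = \left(-317\right) \left(- \frac{1}{329}\right) - \frac{33}{53} = \frac{317}{329} - \frac{33}{53} = \frac{5944}{17437} \approx 0.34088$)
$z{\left(t \right)} = - \frac{1}{932}$ ($z{\left(t \right)} = \frac{1}{-894 - 38} = \frac{1}{-932} = - \frac{1}{932}$)
$\frac{1}{\left(838875 - z{\left(X \right)}\right) + 1863519} = \frac{1}{\left(838875 - - \frac{1}{932}\right) + 1863519} = \frac{1}{\left(838875 + \frac{1}{932}\right) + 1863519} = \frac{1}{\frac{781831501}{932} + 1863519} = \frac{1}{\frac{2518631209}{932}} = \frac{932}{2518631209}$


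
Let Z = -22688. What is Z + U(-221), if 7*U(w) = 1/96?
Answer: -15246335/672 ≈ -22688.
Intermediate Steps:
U(w) = 1/672 (U(w) = (1/7)/96 = (1/7)*(1/96) = 1/672)
Z + U(-221) = -22688 + 1/672 = -15246335/672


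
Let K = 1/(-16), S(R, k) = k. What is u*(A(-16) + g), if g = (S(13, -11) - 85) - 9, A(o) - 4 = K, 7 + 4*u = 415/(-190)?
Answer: 564333/2432 ≈ 232.04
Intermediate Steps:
u = -349/152 (u = -7/4 + (415/(-190))/4 = -7/4 + (415*(-1/190))/4 = -7/4 + (1/4)*(-83/38) = -7/4 - 83/152 = -349/152 ≈ -2.2961)
K = -1/16 ≈ -0.062500
A(o) = 63/16 (A(o) = 4 - 1/16 = 63/16)
g = -105 (g = (-11 - 85) - 9 = -96 - 9 = -105)
u*(A(-16) + g) = -349*(63/16 - 105)/152 = -349/152*(-1617/16) = 564333/2432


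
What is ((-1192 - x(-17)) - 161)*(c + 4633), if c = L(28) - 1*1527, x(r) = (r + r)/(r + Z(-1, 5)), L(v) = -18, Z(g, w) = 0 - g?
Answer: -4184626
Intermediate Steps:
Z(g, w) = -g
x(r) = 2*r/(1 + r) (x(r) = (r + r)/(r - 1*(-1)) = (2*r)/(r + 1) = (2*r)/(1 + r) = 2*r/(1 + r))
c = -1545 (c = -18 - 1*1527 = -18 - 1527 = -1545)
((-1192 - x(-17)) - 161)*(c + 4633) = ((-1192 - 2*(-17)/(1 - 17)) - 161)*(-1545 + 4633) = ((-1192 - 2*(-17)/(-16)) - 161)*3088 = ((-1192 - 2*(-17)*(-1)/16) - 161)*3088 = ((-1192 - 1*17/8) - 161)*3088 = ((-1192 - 17/8) - 161)*3088 = (-9553/8 - 161)*3088 = -10841/8*3088 = -4184626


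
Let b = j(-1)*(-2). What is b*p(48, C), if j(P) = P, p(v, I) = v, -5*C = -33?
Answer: 96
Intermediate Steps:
C = 33/5 (C = -⅕*(-33) = 33/5 ≈ 6.6000)
b = 2 (b = -1*(-2) = 2)
b*p(48, C) = 2*48 = 96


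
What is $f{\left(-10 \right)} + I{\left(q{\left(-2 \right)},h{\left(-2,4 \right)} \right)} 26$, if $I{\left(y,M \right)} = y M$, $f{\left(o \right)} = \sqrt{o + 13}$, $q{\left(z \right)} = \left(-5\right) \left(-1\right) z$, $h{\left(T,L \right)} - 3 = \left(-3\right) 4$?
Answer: $2340 + \sqrt{3} \approx 2341.7$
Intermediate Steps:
$h{\left(T,L \right)} = -9$ ($h{\left(T,L \right)} = 3 - 12 = -9$)
$q{\left(z \right)} = 5 z$
$f{\left(o \right)} = \sqrt{13 + o}$
$I{\left(y,M \right)} = M y$
$f{\left(-10 \right)} + I{\left(q{\left(-2 \right)},h{\left(-2,4 \right)} \right)} 26 = \sqrt{13 - 10} + - 9 \cdot 5 \left(-2\right) 26 = \sqrt{3} + \left(-9\right) \left(-10\right) 26 = \sqrt{3} + 90 \cdot 26 = \sqrt{3} + 2340 = 2340 + \sqrt{3}$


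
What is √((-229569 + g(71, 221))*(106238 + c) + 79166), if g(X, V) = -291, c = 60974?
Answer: I*√38435271154 ≈ 1.9605e+5*I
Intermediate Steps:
√((-229569 + g(71, 221))*(106238 + c) + 79166) = √((-229569 - 291)*(106238 + 60974) + 79166) = √(-229860*167212 + 79166) = √(-38435350320 + 79166) = √(-38435271154) = I*√38435271154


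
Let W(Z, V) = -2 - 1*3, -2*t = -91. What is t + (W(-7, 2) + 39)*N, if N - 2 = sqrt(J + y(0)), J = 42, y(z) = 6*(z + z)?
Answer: 227/2 + 34*sqrt(42) ≈ 333.85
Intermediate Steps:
t = 91/2 (t = -1/2*(-91) = 91/2 ≈ 45.500)
y(z) = 12*z (y(z) = 6*(2*z) = 12*z)
W(Z, V) = -5 (W(Z, V) = -2 - 3 = -5)
N = 2 + sqrt(42) (N = 2 + sqrt(42 + 12*0) = 2 + sqrt(42 + 0) = 2 + sqrt(42) ≈ 8.4807)
t + (W(-7, 2) + 39)*N = 91/2 + (-5 + 39)*(2 + sqrt(42)) = 91/2 + 34*(2 + sqrt(42)) = 91/2 + (68 + 34*sqrt(42)) = 227/2 + 34*sqrt(42)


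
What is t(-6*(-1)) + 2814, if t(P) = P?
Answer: 2820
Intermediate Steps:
t(-6*(-1)) + 2814 = -6*(-1) + 2814 = 6 + 2814 = 2820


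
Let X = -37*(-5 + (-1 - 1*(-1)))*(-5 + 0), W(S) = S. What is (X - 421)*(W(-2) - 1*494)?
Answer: 667616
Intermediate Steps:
X = -925 (X = -37*(-5 + (-1 + 1))*(-5) = -37*(-5 + 0)*(-5) = -(-185)*(-5) = -37*25 = -925)
(X - 421)*(W(-2) - 1*494) = (-925 - 421)*(-2 - 1*494) = -1346*(-2 - 494) = -1346*(-496) = 667616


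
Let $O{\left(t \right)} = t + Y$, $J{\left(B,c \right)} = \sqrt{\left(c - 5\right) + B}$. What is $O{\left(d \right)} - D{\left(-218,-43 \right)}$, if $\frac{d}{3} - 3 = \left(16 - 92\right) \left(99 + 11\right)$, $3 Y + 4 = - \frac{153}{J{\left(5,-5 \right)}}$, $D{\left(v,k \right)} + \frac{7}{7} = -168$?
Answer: $- \frac{74710}{3} + \frac{51 i \sqrt{5}}{5} \approx -24903.0 + 22.808 i$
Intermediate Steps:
$D{\left(v,k \right)} = -169$ ($D{\left(v,k \right)} = -1 - 168 = -169$)
$J{\left(B,c \right)} = \sqrt{-5 + B + c}$ ($J{\left(B,c \right)} = \sqrt{\left(-5 + c\right) + B} = \sqrt{-5 + B + c}$)
$Y = - \frac{4}{3} + \frac{51 i \sqrt{5}}{5}$ ($Y = - \frac{4}{3} + \frac{\left(-153\right) \frac{1}{\sqrt{-5 + 5 - 5}}}{3} = - \frac{4}{3} + \frac{\left(-153\right) \frac{1}{\sqrt{-5}}}{3} = - \frac{4}{3} + \frac{\left(-153\right) \frac{1}{i \sqrt{5}}}{3} = - \frac{4}{3} + \frac{\left(-153\right) \left(- \frac{i \sqrt{5}}{5}\right)}{3} = - \frac{4}{3} + \frac{\frac{153}{5} i \sqrt{5}}{3} = - \frac{4}{3} + \frac{51 i \sqrt{5}}{5} \approx -1.3333 + 22.808 i$)
$d = -25071$ ($d = 9 + 3 \left(16 - 92\right) \left(99 + 11\right) = 9 + 3 \left(\left(-76\right) 110\right) = 9 + 3 \left(-8360\right) = 9 - 25080 = -25071$)
$O{\left(t \right)} = - \frac{4}{3} + t + \frac{51 i \sqrt{5}}{5}$ ($O{\left(t \right)} = t - \left(\frac{4}{3} - \frac{51 i \sqrt{5}}{5}\right) = - \frac{4}{3} + t + \frac{51 i \sqrt{5}}{5}$)
$O{\left(d \right)} - D{\left(-218,-43 \right)} = \left(- \frac{4}{3} - 25071 + \frac{51 i \sqrt{5}}{5}\right) - -169 = \left(- \frac{75217}{3} + \frac{51 i \sqrt{5}}{5}\right) + 169 = - \frac{74710}{3} + \frac{51 i \sqrt{5}}{5}$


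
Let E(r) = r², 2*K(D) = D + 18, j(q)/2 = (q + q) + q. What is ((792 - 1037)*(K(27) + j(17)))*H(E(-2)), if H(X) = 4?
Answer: -122010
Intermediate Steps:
j(q) = 6*q (j(q) = 2*((q + q) + q) = 2*(2*q + q) = 2*(3*q) = 6*q)
K(D) = 9 + D/2 (K(D) = (D + 18)/2 = (18 + D)/2 = 9 + D/2)
((792 - 1037)*(K(27) + j(17)))*H(E(-2)) = ((792 - 1037)*((9 + (½)*27) + 6*17))*4 = -245*((9 + 27/2) + 102)*4 = -245*(45/2 + 102)*4 = -245*249/2*4 = -61005/2*4 = -122010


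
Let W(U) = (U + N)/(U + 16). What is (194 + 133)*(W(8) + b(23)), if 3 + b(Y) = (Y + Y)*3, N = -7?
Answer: 353269/8 ≈ 44159.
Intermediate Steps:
W(U) = (-7 + U)/(16 + U) (W(U) = (U - 7)/(U + 16) = (-7 + U)/(16 + U))
b(Y) = -3 + 6*Y (b(Y) = -3 + (Y + Y)*3 = -3 + (2*Y)*3 = -3 + 6*Y)
(194 + 133)*(W(8) + b(23)) = (194 + 133)*((-7 + 8)/(16 + 8) + (-3 + 6*23)) = 327*(1/24 + (-3 + 138)) = 327*((1/24)*1 + 135) = 327*(1/24 + 135) = 327*(3241/24) = 353269/8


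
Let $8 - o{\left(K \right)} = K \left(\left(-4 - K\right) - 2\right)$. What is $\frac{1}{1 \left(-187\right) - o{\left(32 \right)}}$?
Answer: $- \frac{1}{1411} \approx -0.00070872$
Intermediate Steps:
$o{\left(K \right)} = 8 - K \left(-6 - K\right)$ ($o{\left(K \right)} = 8 - K \left(\left(-4 - K\right) - 2\right) = 8 - K \left(-6 - K\right)$)
$\frac{1}{1 \left(-187\right) - o{\left(32 \right)}} = \frac{1}{1 \left(-187\right) - \left(8 + 32^{2} + 6 \cdot 32\right)} = \frac{1}{-187 - \left(8 + 1024 + 192\right)} = \frac{1}{-187 - 1224} = \frac{1}{-1411} = - \frac{1}{1411}$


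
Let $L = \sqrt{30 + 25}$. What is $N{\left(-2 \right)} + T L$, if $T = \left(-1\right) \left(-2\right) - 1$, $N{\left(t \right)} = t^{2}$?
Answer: $4 + \sqrt{55} \approx 11.416$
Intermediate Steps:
$L = \sqrt{55} \approx 7.4162$
$T = 1$ ($T = 2 - 1 = 1$)
$N{\left(-2 \right)} + T L = \left(-2\right)^{2} + 1 \sqrt{55} = 4 + \sqrt{55}$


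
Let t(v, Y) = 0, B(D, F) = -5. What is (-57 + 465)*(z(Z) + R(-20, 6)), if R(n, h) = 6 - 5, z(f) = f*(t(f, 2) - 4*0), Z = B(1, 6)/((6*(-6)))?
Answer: 408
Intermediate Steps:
Z = 5/36 (Z = -5/(6*(-6)) = -5/(-36) = -5*(-1/36) = 5/36 ≈ 0.13889)
z(f) = 0 (z(f) = f*(0 - 4*0) = f*(0 + 0) = f*0 = 0)
R(n, h) = 1
(-57 + 465)*(z(Z) + R(-20, 6)) = (-57 + 465)*(0 + 1) = 408*1 = 408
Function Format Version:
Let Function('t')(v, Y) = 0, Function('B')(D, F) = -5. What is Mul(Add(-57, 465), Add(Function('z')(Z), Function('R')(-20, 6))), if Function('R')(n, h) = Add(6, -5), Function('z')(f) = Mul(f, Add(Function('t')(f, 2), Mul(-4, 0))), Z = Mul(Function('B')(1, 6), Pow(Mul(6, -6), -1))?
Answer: 408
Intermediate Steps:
Z = Rational(5, 36) (Z = Mul(-5, Pow(Mul(6, -6), -1)) = Mul(-5, Pow(-36, -1)) = Mul(-5, Rational(-1, 36)) = Rational(5, 36) ≈ 0.13889)
Function('z')(f) = 0 (Function('z')(f) = Mul(f, Add(0, Mul(-4, 0))) = Mul(f, Add(0, 0)) = Mul(f, 0) = 0)
Function('R')(n, h) = 1
Mul(Add(-57, 465), Add(Function('z')(Z), Function('R')(-20, 6))) = Mul(Add(-57, 465), Add(0, 1)) = Mul(408, 1) = 408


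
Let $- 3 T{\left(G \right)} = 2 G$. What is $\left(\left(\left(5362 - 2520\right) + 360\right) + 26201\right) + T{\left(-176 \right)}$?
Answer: $\frac{88561}{3} \approx 29520.0$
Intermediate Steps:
$T{\left(G \right)} = - \frac{2 G}{3}$
$\left(\left(\left(5362 - 2520\right) + 360\right) + 26201\right) + T{\left(-176 \right)} = \left(\left(\left(5362 - 2520\right) + 360\right) + 26201\right) - - \frac{352}{3} = \left(\left(2842 + 360\right) + 26201\right) + \frac{352}{3} = \left(3202 + 26201\right) + \frac{352}{3} = 29403 + \frac{352}{3} = \frac{88561}{3}$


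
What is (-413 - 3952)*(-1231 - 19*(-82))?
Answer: -1427355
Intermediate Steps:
(-413 - 3952)*(-1231 - 19*(-82)) = -4365*(-1231 + 1558) = -4365*327 = -1427355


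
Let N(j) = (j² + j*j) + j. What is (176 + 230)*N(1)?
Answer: 1218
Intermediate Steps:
N(j) = j + 2*j² (N(j) = (j² + j²) + j = 2*j² + j = j + 2*j²)
(176 + 230)*N(1) = (176 + 230)*(1*(1 + 2*1)) = 406*(1*(1 + 2)) = 406*(1*3) = 406*3 = 1218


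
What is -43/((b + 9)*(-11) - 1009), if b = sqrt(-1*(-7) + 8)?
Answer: 47644/1225849 - 473*sqrt(15)/1225849 ≈ 0.037372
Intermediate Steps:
b = sqrt(15) (b = sqrt(7 + 8) = sqrt(15) ≈ 3.8730)
-43/((b + 9)*(-11) - 1009) = -43/((sqrt(15) + 9)*(-11) - 1009) = -43/((9 + sqrt(15))*(-11) - 1009) = -43/((-99 - 11*sqrt(15)) - 1009) = -43/(-1108 - 11*sqrt(15))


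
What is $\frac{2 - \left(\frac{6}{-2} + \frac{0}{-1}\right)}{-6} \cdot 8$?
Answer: $- \frac{20}{3} \approx -6.6667$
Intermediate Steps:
$\frac{2 - \left(\frac{6}{-2} + \frac{0}{-1}\right)}{-6} \cdot 8 = - \frac{2 - \left(6 \left(- \frac{1}{2}\right) + 0 \left(-1\right)\right)}{6} \cdot 8 = - \frac{2 - \left(-3 + 0\right)}{6} \cdot 8 = - \frac{2 - -3}{6} \cdot 8 = - \frac{2 + 3}{6} \cdot 8 = \left(- \frac{1}{6}\right) 5 \cdot 8 = \left(- \frac{5}{6}\right) 8 = - \frac{20}{3}$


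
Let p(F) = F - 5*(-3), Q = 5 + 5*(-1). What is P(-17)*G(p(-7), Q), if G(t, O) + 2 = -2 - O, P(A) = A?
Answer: 68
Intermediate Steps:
Q = 0 (Q = 5 - 5 = 0)
p(F) = 15 + F (p(F) = F + 15 = 15 + F)
G(t, O) = -4 - O (G(t, O) = -2 + (-2 - O) = -4 - O)
P(-17)*G(p(-7), Q) = -17*(-4 - 1*0) = -17*(-4 + 0) = -17*(-4) = 68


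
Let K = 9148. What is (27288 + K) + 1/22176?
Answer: 808004737/22176 ≈ 36436.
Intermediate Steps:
(27288 + K) + 1/22176 = (27288 + 9148) + 1/22176 = 36436 + 1/22176 = 808004737/22176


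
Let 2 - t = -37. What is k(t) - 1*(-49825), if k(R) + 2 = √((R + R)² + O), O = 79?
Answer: 49823 + √6163 ≈ 49902.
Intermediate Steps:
t = 39 (t = 2 - 1*(-37) = 2 + 37 = 39)
k(R) = -2 + √(79 + 4*R²) (k(R) = -2 + √((R + R)² + 79) = -2 + √((2*R)² + 79) = -2 + √(4*R² + 79) = -2 + √(79 + 4*R²))
k(t) - 1*(-49825) = (-2 + √(79 + 4*39²)) - 1*(-49825) = (-2 + √(79 + 4*1521)) + 49825 = (-2 + √(79 + 6084)) + 49825 = (-2 + √6163) + 49825 = 49823 + √6163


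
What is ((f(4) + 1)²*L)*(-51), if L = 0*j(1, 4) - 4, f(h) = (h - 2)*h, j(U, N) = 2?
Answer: 16524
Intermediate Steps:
f(h) = h*(-2 + h) (f(h) = (-2 + h)*h = h*(-2 + h))
L = -4 (L = 0*2 - 4 = 0 - 4 = -4)
((f(4) + 1)²*L)*(-51) = ((4*(-2 + 4) + 1)²*(-4))*(-51) = ((4*2 + 1)²*(-4))*(-51) = ((8 + 1)²*(-4))*(-51) = (9²*(-4))*(-51) = (81*(-4))*(-51) = -324*(-51) = 16524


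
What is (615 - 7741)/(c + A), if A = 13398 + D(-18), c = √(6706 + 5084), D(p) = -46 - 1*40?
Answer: -47430656/88598777 + 10689*√1310/88598777 ≈ -0.53098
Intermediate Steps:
D(p) = -86 (D(p) = -46 - 40 = -86)
c = 3*√1310 (c = √11790 = 3*√1310 ≈ 108.58)
A = 13312 (A = 13398 - 86 = 13312)
(615 - 7741)/(c + A) = (615 - 7741)/(3*√1310 + 13312) = -7126/(13312 + 3*√1310)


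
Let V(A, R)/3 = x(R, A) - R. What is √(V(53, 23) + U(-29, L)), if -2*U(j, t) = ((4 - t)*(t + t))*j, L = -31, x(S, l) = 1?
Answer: I*√31531 ≈ 177.57*I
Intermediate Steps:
V(A, R) = 3 - 3*R (V(A, R) = 3*(1 - R) = 3 - 3*R)
U(j, t) = -j*t*(4 - t) (U(j, t) = -(4 - t)*(t + t)*j/2 = -(4 - t)*(2*t)*j/2 = -2*t*(4 - t)*j/2 = -j*t*(4 - t))
√(V(53, 23) + U(-29, L)) = √((3 - 3*23) - 29*(-31)*(-4 - 31)) = √((3 - 69) - 29*(-31)*(-35)) = √(-66 - 31465) = √(-31531) = I*√31531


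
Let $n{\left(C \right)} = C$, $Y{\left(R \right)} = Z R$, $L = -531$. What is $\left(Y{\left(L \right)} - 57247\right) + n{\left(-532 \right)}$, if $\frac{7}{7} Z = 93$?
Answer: $-107162$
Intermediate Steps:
$Z = 93$
$Y{\left(R \right)} = 93 R$
$\left(Y{\left(L \right)} - 57247\right) + n{\left(-532 \right)} = \left(93 \left(-531\right) - 57247\right) - 532 = \left(-49383 - 57247\right) - 532 = -106630 - 532 = -107162$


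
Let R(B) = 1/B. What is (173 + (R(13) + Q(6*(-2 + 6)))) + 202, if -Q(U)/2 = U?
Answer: 4252/13 ≈ 327.08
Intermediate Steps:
Q(U) = -2*U
(173 + (R(13) + Q(6*(-2 + 6)))) + 202 = (173 + (1/13 - 12*(-2 + 6))) + 202 = (173 + (1/13 - 12*4)) + 202 = (173 + (1/13 - 2*24)) + 202 = (173 + (1/13 - 48)) + 202 = (173 - 623/13) + 202 = 1626/13 + 202 = 4252/13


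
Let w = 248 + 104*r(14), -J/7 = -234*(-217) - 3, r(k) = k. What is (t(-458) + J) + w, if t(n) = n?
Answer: -354179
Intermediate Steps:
J = -355425 (J = -7*(-234*(-217) - 3) = -7*(50778 - 3) = -7*50775 = -355425)
w = 1704 (w = 248 + 104*14 = 248 + 1456 = 1704)
(t(-458) + J) + w = (-458 - 355425) + 1704 = -355883 + 1704 = -354179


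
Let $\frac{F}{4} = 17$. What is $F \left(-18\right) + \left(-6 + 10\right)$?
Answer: $-1220$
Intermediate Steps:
$F = 68$ ($F = 4 \cdot 17 = 68$)
$F \left(-18\right) + \left(-6 + 10\right) = 68 \left(-18\right) + \left(-6 + 10\right) = -1224 + 4 = -1220$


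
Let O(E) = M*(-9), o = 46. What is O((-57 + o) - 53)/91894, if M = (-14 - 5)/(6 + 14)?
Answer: 171/1837880 ≈ 9.3042e-5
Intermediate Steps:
M = -19/20 ≈ -0.95000
O(E) = 171/20 (O(E) = -19/20*(-9) = 171/20)
O((-57 + o) - 53)/91894 = (171/20)/91894 = (171/20)*(1/91894) = 171/1837880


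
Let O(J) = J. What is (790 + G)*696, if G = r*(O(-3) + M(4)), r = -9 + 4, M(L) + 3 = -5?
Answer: 588120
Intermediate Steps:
M(L) = -8 (M(L) = -3 - 5 = -8)
r = -5
G = 55 (G = -5*(-3 - 8) = -5*(-11) = 55)
(790 + G)*696 = (790 + 55)*696 = 845*696 = 588120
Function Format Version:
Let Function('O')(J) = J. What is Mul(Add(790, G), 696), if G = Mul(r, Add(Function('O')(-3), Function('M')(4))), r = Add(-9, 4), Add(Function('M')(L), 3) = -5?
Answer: 588120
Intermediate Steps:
Function('M')(L) = -8 (Function('M')(L) = Add(-3, -5) = -8)
r = -5
G = 55 (G = Mul(-5, Add(-3, -8)) = Mul(-5, -11) = 55)
Mul(Add(790, G), 696) = Mul(Add(790, 55), 696) = Mul(845, 696) = 588120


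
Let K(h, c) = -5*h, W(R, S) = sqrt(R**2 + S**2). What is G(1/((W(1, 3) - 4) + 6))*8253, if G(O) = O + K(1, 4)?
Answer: -44016 + 2751*sqrt(10)/2 ≈ -39666.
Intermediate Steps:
G(O) = -5 + O (G(O) = O - 5*1 = O - 5 = -5 + O)
G(1/((W(1, 3) - 4) + 6))*8253 = (-5 + 1/((sqrt(1**2 + 3**2) - 4) + 6))*8253 = (-5 + 1/((sqrt(1 + 9) - 4) + 6))*8253 = (-5 + 1/((sqrt(10) - 4) + 6))*8253 = (-5 + 1/((-4 + sqrt(10)) + 6))*8253 = (-5 + 1/(2 + sqrt(10)))*8253 = -41265 + 8253/(2 + sqrt(10))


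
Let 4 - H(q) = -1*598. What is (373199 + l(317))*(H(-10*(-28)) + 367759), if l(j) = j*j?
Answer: 174488185368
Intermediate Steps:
l(j) = j²
H(q) = 602 (H(q) = 4 - (-1)*598 = 4 - 1*(-598) = 4 + 598 = 602)
(373199 + l(317))*(H(-10*(-28)) + 367759) = (373199 + 317²)*(602 + 367759) = (373199 + 100489)*368361 = 473688*368361 = 174488185368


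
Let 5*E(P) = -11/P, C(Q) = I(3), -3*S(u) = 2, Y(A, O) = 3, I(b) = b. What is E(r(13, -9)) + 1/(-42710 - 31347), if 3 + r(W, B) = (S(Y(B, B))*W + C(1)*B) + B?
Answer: 222106/4813705 ≈ 0.046140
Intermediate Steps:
S(u) = -⅔ (S(u) = -⅓*2 = -⅔)
C(Q) = 3
r(W, B) = -3 + 4*B - 2*W/3 (r(W, B) = -3 + ((-2*W/3 + 3*B) + B) = -3 + ((3*B - 2*W/3) + B) = -3 + (4*B - 2*W/3) = -3 + 4*B - 2*W/3)
E(P) = -11/(5*P) (E(P) = (-11/P)/5 = -11/(5*P))
E(r(13, -9)) + 1/(-42710 - 31347) = -11/(5*(-3 + 4*(-9) - ⅔*13)) + 1/(-42710 - 31347) = -11/(5*(-3 - 36 - 26/3)) + 1/(-74057) = -11/(5*(-143/3)) - 1/74057 = -11/5*(-3/143) - 1/74057 = 3/65 - 1/74057 = 222106/4813705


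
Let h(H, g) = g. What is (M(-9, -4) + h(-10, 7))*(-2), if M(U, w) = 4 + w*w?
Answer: -54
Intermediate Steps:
M(U, w) = 4 + w²
(M(-9, -4) + h(-10, 7))*(-2) = ((4 + (-4)²) + 7)*(-2) = ((4 + 16) + 7)*(-2) = (20 + 7)*(-2) = 27*(-2) = -54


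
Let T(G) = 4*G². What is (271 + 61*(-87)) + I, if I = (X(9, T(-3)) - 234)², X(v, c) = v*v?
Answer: 18373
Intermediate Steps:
X(v, c) = v²
I = 23409 (I = (9² - 234)² = (81 - 234)² = (-153)² = 23409)
(271 + 61*(-87)) + I = (271 + 61*(-87)) + 23409 = (271 - 5307) + 23409 = -5036 + 23409 = 18373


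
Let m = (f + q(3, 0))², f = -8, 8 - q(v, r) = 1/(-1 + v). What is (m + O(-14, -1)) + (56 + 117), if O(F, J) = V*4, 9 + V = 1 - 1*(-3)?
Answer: 613/4 ≈ 153.25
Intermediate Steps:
q(v, r) = 8 - 1/(-1 + v)
V = -5 (V = -9 + (1 - 1*(-3)) = -9 + (1 + 3) = -9 + 4 = -5)
O(F, J) = -20 (O(F, J) = -5*4 = -20)
m = ¼ (m = (-8 + (-9 + 8*3)/(-1 + 3))² = (-8 + (-9 + 24)/2)² = (-8 + (½)*15)² = (-8 + 15/2)² = (-½)² = ¼ ≈ 0.25000)
(m + O(-14, -1)) + (56 + 117) = (¼ - 20) + (56 + 117) = -79/4 + 173 = 613/4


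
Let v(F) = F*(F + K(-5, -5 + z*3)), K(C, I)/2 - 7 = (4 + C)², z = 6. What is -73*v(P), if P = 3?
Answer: -4161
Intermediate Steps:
K(C, I) = 14 + 2*(4 + C)²
v(F) = F*(16 + F) (v(F) = F*(F + (14 + 2*(4 - 5)²)) = F*(F + (14 + 2*(-1)²)) = F*(F + (14 + 2*1)) = F*(F + (14 + 2)) = F*(F + 16) = F*(16 + F))
-73*v(P) = -219*(16 + 3) = -219*19 = -73*57 = -4161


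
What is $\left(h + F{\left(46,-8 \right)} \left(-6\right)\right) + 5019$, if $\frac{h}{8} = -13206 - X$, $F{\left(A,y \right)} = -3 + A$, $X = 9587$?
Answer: $-177583$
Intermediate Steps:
$h = -182344$ ($h = 8 \left(-13206 - 9587\right) = 8 \left(-22793\right) = -182344$)
$\left(h + F{\left(46,-8 \right)} \left(-6\right)\right) + 5019 = \left(-182344 + \left(-3 + 46\right) \left(-6\right)\right) + 5019 = \left(-182344 + 43 \left(-6\right)\right) + 5019 = \left(-182344 - 258\right) + 5019 = -182602 + 5019 = -177583$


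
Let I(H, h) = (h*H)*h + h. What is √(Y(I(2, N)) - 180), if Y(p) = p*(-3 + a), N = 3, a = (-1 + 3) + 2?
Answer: I*√159 ≈ 12.61*I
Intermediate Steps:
a = 4 (a = 2 + 2 = 4)
I(H, h) = h + H*h² (I(H, h) = (H*h)*h + h = H*h² + h = h + H*h²)
Y(p) = p (Y(p) = p*(-3 + 4) = p*1 = p)
√(Y(I(2, N)) - 180) = √(3*(1 + 2*3) - 180) = √(3*(1 + 6) - 180) = √(3*7 - 180) = √(21 - 180) = √(-159) = I*√159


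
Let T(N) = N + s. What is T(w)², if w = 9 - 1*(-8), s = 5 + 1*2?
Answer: 576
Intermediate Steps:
s = 7 (s = 5 + 2 = 7)
w = 17 (w = 9 + 8 = 17)
T(N) = 7 + N (T(N) = N + 7 = 7 + N)
T(w)² = (7 + 17)² = 24² = 576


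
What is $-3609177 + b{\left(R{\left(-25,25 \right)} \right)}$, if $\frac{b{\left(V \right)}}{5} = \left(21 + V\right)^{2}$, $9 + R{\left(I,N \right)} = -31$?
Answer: $-3607372$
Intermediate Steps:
$R{\left(I,N \right)} = -40$ ($R{\left(I,N \right)} = -9 - 31 = -40$)
$b{\left(V \right)} = 5 \left(21 + V\right)^{2}$
$-3609177 + b{\left(R{\left(-25,25 \right)} \right)} = -3609177 + 5 \left(21 - 40\right)^{2} = -3609177 + 5 \left(-19\right)^{2} = -3609177 + 5 \cdot 361 = -3609177 + 1805 = -3607372$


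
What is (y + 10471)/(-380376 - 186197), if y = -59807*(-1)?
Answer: -70278/566573 ≈ -0.12404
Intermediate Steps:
y = 59807
(y + 10471)/(-380376 - 186197) = (59807 + 10471)/(-380376 - 186197) = 70278/(-566573) = 70278*(-1/566573) = -70278/566573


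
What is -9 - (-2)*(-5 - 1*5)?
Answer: -29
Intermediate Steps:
-9 - (-2)*(-5 - 1*5) = -9 - (-2)*(-5 - 5) = -9 - (-2)*(-10) = -9 - 1*20 = -9 - 20 = -29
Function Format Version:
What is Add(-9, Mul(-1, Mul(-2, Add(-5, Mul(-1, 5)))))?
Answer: -29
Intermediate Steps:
Add(-9, Mul(-1, Mul(-2, Add(-5, Mul(-1, 5))))) = Add(-9, Mul(-1, Mul(-2, Add(-5, -5)))) = Add(-9, Mul(-1, Mul(-2, -10))) = Add(-9, Mul(-1, 20)) = Add(-9, -20) = -29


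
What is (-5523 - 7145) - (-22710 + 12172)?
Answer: -2130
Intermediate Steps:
(-5523 - 7145) - (-22710 + 12172) = -12668 - 1*(-10538) = -12668 + 10538 = -2130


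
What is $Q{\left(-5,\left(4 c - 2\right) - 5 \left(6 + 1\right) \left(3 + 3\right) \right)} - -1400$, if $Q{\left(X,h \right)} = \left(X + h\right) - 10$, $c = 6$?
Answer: $1197$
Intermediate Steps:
$Q{\left(X,h \right)} = -10 + X + h$
$Q{\left(-5,\left(4 c - 2\right) - 5 \left(6 + 1\right) \left(3 + 3\right) \right)} - -1400 = \left(-10 - 5 + \left(\left(4 \cdot 6 - 2\right) - 5 \left(6 + 1\right) \left(3 + 3\right)\right)\right) - -1400 = \left(-10 - 5 + \left(\left(24 - 2\right) - 5 \cdot 7 \cdot 6\right)\right) + 1400 = \left(-10 - 5 + \left(22 - 210\right)\right) + 1400 = \left(-10 - 5 - 188\right) + 1400 = -203 + 1400 = 1197$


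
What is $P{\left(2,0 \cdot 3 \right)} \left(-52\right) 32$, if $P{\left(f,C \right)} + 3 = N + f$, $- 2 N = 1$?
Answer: $2496$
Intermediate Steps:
$N = - \frac{1}{2}$ ($N = \left(- \frac{1}{2}\right) 1 = - \frac{1}{2} \approx -0.5$)
$P{\left(f,C \right)} = - \frac{7}{2} + f$ ($P{\left(f,C \right)} = -3 + \left(- \frac{1}{2} + f\right) = - \frac{7}{2} + f$)
$P{\left(2,0 \cdot 3 \right)} \left(-52\right) 32 = \left(- \frac{7}{2} + 2\right) \left(-52\right) 32 = \left(- \frac{3}{2}\right) \left(-52\right) 32 = 78 \cdot 32 = 2496$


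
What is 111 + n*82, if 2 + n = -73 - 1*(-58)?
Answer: -1283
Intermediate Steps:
n = -17 (n = -2 + (-73 - 1*(-58)) = -2 + (-73 + 58) = -2 - 15 = -17)
111 + n*82 = 111 - 17*82 = 111 - 1394 = -1283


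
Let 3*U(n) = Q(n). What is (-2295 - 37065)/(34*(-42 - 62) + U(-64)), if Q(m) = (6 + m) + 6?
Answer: 144/13 ≈ 11.077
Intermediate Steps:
Q(m) = 12 + m
U(n) = 4 + n/3 (U(n) = (12 + n)/3 = 4 + n/3)
(-2295 - 37065)/(34*(-42 - 62) + U(-64)) = (-2295 - 37065)/(34*(-42 - 62) + (4 + (⅓)*(-64))) = -39360/(34*(-104) + (4 - 64/3)) = -39360/(-3536 - 52/3) = -39360/(-10660/3) = -39360*(-3/10660) = 144/13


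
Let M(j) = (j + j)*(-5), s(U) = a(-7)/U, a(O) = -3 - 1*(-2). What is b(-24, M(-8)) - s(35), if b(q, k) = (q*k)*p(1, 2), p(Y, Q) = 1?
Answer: -67199/35 ≈ -1920.0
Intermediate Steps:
a(O) = -1 (a(O) = -3 + 2 = -1)
s(U) = -1/U
M(j) = -10*j (M(j) = (2*j)*(-5) = -10*j)
b(q, k) = k*q (b(q, k) = (q*k)*1 = (k*q)*1 = k*q)
b(-24, M(-8)) - s(35) = -10*(-8)*(-24) - (-1)/35 = 80*(-24) - (-1)/35 = -1920 - 1*(-1/35) = -1920 + 1/35 = -67199/35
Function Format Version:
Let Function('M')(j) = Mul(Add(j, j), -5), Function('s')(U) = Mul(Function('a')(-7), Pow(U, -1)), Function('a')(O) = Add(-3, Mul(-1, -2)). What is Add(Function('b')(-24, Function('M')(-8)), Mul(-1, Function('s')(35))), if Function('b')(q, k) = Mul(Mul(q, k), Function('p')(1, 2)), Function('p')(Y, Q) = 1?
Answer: Rational(-67199, 35) ≈ -1920.0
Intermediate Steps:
Function('a')(O) = -1 (Function('a')(O) = Add(-3, 2) = -1)
Function('s')(U) = Mul(-1, Pow(U, -1))
Function('M')(j) = Mul(-10, j) (Function('M')(j) = Mul(Mul(2, j), -5) = Mul(-10, j))
Function('b')(q, k) = Mul(k, q) (Function('b')(q, k) = Mul(Mul(q, k), 1) = Mul(Mul(k, q), 1) = Mul(k, q))
Add(Function('b')(-24, Function('M')(-8)), Mul(-1, Function('s')(35))) = Add(Mul(Mul(-10, -8), -24), Mul(-1, Mul(-1, Pow(35, -1)))) = Add(Mul(80, -24), Mul(-1, Mul(-1, Rational(1, 35)))) = Add(-1920, Mul(-1, Rational(-1, 35))) = Add(-1920, Rational(1, 35)) = Rational(-67199, 35)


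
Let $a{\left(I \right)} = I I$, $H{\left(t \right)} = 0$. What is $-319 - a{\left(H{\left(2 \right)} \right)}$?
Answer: $-319$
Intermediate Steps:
$a{\left(I \right)} = I^{2}$
$-319 - a{\left(H{\left(2 \right)} \right)} = -319 - 0^{2} = -319 - 0 = -319 + 0 = -319$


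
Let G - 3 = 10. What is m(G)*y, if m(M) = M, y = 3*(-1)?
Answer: -39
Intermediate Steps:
y = -3
G = 13 (G = 3 + 10 = 13)
m(G)*y = 13*(-3) = -39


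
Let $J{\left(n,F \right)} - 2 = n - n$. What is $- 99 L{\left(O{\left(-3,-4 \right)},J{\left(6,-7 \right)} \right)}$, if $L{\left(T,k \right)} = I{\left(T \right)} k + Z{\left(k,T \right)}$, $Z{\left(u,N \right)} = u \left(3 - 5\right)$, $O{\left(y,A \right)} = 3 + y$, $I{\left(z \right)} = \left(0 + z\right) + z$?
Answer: $396$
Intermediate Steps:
$I{\left(z \right)} = 2 z$ ($I{\left(z \right)} = z + z = 2 z$)
$Z{\left(u,N \right)} = - 2 u$ ($Z{\left(u,N \right)} = u \left(-2\right) = - 2 u$)
$J{\left(n,F \right)} = 2$ ($J{\left(n,F \right)} = 2 + \left(n - n\right) = 2 + 0 = 2$)
$L{\left(T,k \right)} = - 2 k + 2 T k$ ($L{\left(T,k \right)} = 2 T k - 2 k = - 2 k + 2 T k$)
$- 99 L{\left(O{\left(-3,-4 \right)},J{\left(6,-7 \right)} \right)} = - 99 \cdot 2 \cdot 2 \left(-1 + \left(3 - 3\right)\right) = - 99 \cdot 2 \cdot 2 \left(-1 + 0\right) = - 99 \cdot 2 \cdot 2 \left(-1\right) = \left(-99\right) \left(-4\right) = 396$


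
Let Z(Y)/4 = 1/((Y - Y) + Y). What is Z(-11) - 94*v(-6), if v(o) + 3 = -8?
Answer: 11370/11 ≈ 1033.6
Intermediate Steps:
v(o) = -11 (v(o) = -3 - 8 = -11)
Z(Y) = 4/Y (Z(Y) = 4/((Y - Y) + Y) = 4/(0 + Y) = 4/Y)
Z(-11) - 94*v(-6) = 4/(-11) - 94*(-11) = 4*(-1/11) + 1034 = -4/11 + 1034 = 11370/11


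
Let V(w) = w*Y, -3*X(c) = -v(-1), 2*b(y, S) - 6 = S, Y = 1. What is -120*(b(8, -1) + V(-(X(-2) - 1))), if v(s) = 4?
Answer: -260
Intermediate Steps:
b(y, S) = 3 + S/2
X(c) = 4/3 (X(c) = -(-1)*4/3 = -⅓*(-4) = 4/3)
V(w) = w (V(w) = w*1 = w)
-120*(b(8, -1) + V(-(X(-2) - 1))) = -120*((3 + (½)*(-1)) - (4/3 - 1)) = -120*((3 - ½) - 1*⅓) = -120*(5/2 - ⅓) = -120*13/6 = -260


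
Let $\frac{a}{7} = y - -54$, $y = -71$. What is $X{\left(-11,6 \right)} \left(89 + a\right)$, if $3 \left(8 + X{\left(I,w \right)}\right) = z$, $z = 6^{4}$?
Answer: $-12720$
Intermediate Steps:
$z = 1296$
$a = -119$ ($a = 7 \left(-71 - -54\right) = 7 \left(-71 + 54\right) = 7 \left(-17\right) = -119$)
$X{\left(I,w \right)} = 424$ ($X{\left(I,w \right)} = -8 + \frac{1}{3} \cdot 1296 = -8 + 432 = 424$)
$X{\left(-11,6 \right)} \left(89 + a\right) = 424 \left(89 - 119\right) = 424 \left(-30\right) = -12720$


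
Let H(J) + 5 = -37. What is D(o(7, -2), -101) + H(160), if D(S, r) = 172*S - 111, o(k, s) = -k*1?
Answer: -1357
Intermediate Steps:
o(k, s) = -k
H(J) = -42 (H(J) = -5 - 37 = -42)
D(S, r) = -111 + 172*S
D(o(7, -2), -101) + H(160) = (-111 + 172*(-1*7)) - 42 = (-111 + 172*(-7)) - 42 = (-111 - 1204) - 42 = -1315 - 42 = -1357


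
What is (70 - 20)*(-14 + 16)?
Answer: 100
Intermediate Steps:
(70 - 20)*(-14 + 16) = 50*2 = 100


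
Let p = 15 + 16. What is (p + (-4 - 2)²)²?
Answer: 4489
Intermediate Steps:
p = 31
(p + (-4 - 2)²)² = (31 + (-4 - 2)²)² = (31 + (-6)²)² = (31 + 36)² = 67² = 4489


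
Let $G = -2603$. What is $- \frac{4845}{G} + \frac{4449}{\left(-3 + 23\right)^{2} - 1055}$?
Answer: $- \frac{442488}{89735} \approx -4.9311$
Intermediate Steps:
$- \frac{4845}{G} + \frac{4449}{\left(-3 + 23\right)^{2} - 1055} = - \frac{4845}{-2603} + \frac{4449}{\left(-3 + 23\right)^{2} - 1055} = \left(-4845\right) \left(- \frac{1}{2603}\right) + \frac{4449}{20^{2} - 1055} = \frac{255}{137} + \frac{4449}{400 - 1055} = \frac{255}{137} + \frac{4449}{-655} = \frac{255}{137} + 4449 \left(- \frac{1}{655}\right) = \frac{255}{137} - \frac{4449}{655} = - \frac{442488}{89735}$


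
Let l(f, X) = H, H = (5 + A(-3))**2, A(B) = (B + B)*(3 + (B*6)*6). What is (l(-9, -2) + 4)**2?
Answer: 162593626441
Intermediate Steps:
A(B) = 2*B*(3 + 36*B) (A(B) = (2*B)*(3 + (6*B)*6) = (2*B)*(3 + 36*B) = 2*B*(3 + 36*B))
H = 403225 (H = (5 + 6*(-3)*(1 + 12*(-3)))**2 = (5 + 6*(-3)*(1 - 36))**2 = (5 + 6*(-3)*(-35))**2 = (5 + 630)**2 = 635**2 = 403225)
l(f, X) = 403225
(l(-9, -2) + 4)**2 = (403225 + 4)**2 = 403229**2 = 162593626441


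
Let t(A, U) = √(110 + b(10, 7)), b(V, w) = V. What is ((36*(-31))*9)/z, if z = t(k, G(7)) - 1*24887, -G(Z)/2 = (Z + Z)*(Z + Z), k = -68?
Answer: 249965028/619362649 + 20088*√30/619362649 ≈ 0.40376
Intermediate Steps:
G(Z) = -8*Z² (G(Z) = -2*(Z + Z)*(Z + Z) = -2*2*Z*2*Z = -8*Z²)
t(A, U) = 2*√30 (t(A, U) = √(110 + 10) = √120 = 2*√30)
z = -24887 + 2*√30 (z = 2*√30 - 1*24887 = 2*√30 - 24887 = -24887 + 2*√30 ≈ -24876.)
((36*(-31))*9)/z = ((36*(-31))*9)/(-24887 + 2*√30) = (-1116*9)/(-24887 + 2*√30) = -10044/(-24887 + 2*√30)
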